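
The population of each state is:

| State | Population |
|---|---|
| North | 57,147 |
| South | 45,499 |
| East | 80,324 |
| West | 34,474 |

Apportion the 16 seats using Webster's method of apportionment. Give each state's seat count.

North 4, South 3, East 6, West 3

Standard divisor 217444/16 ≈ 13590.25; standard quotas: North 4.205, South 3.348, East 5.910, West 2.537.
Rounding to the nearest integer gives North 4, South 3, East 6, West 3 — total 16, matching the house size, so no adjustment is needed.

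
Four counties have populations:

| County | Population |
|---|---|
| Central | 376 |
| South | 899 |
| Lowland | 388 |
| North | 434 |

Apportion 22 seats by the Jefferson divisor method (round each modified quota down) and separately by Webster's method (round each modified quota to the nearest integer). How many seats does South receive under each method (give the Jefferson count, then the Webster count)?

Jefferson: Central 4, South 10, Lowland 4, North 4.
Webster: Central 4, South 9, Lowland 4, North 5.
South gets 10 under Jefferson and 9 under Webster.

10 and 9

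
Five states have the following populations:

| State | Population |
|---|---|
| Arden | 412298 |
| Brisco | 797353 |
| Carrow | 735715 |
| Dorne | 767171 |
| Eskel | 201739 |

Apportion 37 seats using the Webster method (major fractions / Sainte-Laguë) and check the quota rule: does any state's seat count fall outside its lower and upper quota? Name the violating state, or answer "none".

none

Standard quotas: Arden 5.235, Brisco 10.123, Carrow 9.341, Dorne 9.740, Eskel 2.561.
Webster allocation: Arden 5, Brisco 10, Carrow 9, Dorne 10, Eskel 3.
Every allocation lies between the lower and upper quota.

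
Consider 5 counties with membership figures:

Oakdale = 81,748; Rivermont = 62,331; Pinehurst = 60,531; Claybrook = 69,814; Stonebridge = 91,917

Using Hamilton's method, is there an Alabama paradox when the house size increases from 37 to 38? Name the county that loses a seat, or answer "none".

At 37 seats: Oakdale 8, Rivermont 7, Pinehurst 6, Claybrook 7, Stonebridge 9.
At 38 seats: Oakdale 9, Rivermont 6, Pinehurst 6, Claybrook 7, Stonebridge 10.
Rivermont drops from 7 to 6.

Rivermont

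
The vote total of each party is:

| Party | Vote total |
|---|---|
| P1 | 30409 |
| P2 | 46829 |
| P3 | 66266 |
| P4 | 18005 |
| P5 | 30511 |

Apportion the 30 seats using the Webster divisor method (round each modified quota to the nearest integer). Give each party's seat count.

Standard divisor 192020/30 ≈ 6400.667; standard quotas: P1 4.751, P2 7.316, P3 10.353, P4 2.813, P5 4.767.
Rounding to the nearest integer gives P1 5, P2 7, P3 10, P4 3, P5 5 — total 30, matching the house size, so no adjustment is needed.

P1=5; P2=7; P3=10; P4=3; P5=5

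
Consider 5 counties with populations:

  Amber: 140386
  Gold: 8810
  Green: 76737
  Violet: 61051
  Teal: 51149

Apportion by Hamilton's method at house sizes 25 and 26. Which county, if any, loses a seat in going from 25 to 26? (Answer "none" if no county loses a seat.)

At 25 seats: Amber 10, Gold 1, Green 6, Violet 4, Teal 4.
At 26 seats: Amber 11, Gold 0, Green 6, Violet 5, Teal 4.
Gold drops from 1 to 0.

Gold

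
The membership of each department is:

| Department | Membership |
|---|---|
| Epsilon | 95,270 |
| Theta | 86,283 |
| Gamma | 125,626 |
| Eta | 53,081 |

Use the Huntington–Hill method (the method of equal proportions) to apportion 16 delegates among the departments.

With divisor 22303: modified quotas Epsilon 4.272, Theta 3.869, Gamma 5.633, Eta 2.380.
Geometric-mean thresholds: Epsilon √(4·5)=4.472, Theta √(3·4)=3.464, Gamma √(5·6)=5.477, Eta √(2·3)=2.449.
Each quota rounded against its threshold gives Epsilon 4, Theta 4, Gamma 6, Eta 2 (total 16).

Epsilon=4, Theta=4, Gamma=6, Eta=2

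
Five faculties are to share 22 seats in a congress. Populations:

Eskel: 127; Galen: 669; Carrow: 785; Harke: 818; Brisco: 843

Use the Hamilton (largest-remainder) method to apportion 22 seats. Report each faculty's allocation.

The standard divisor is 3242/22 ≈ 147.364.
Standard quotas: Eskel 0.862, Galen 4.540, Carrow 5.327, Harke 5.551, Brisco 5.721.
Lower quotas: Eskel 0, Galen 4, Carrow 5, Harke 5, Brisco 5 (sum 19, leaving 3 seats).
Remainders in descending order: Eskel 0.862, Brisco 0.721, Harke 0.551, Galen 0.540, Carrow 0.327.
The surplus seats go to Eskel, Brisco, Harke.

Eskel: 1, Galen: 4, Carrow: 5, Harke: 6, Brisco: 6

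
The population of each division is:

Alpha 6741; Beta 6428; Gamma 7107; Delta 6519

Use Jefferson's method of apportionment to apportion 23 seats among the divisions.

Standard divisor 26795/23 ≈ 1165; standard quotas: Alpha 5.786, Beta 5.518, Gamma 6.100, Delta 5.596.
Rounding down gives 5, 5, 6, 5 = 21 seats, so the divisor must be adjusted.
With modified divisor 1080: modified quotas Alpha 6.242, Beta 5.952, Gamma 6.581, Delta 6.036.
Rounding down: Alpha 6, Beta 5, Gamma 6, Delta 6 (total 23).

Alpha: 6, Beta: 5, Gamma: 6, Delta: 6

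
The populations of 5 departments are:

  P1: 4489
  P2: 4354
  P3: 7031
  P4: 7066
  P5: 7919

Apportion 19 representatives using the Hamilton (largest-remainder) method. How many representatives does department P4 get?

Standard divisor: 30859 ÷ 19 ≈ 1624.158.
Standard quotas: P1 2.7639, P2 2.6808, P3 4.3290, P4 4.3506, P5 4.8758.
Lower quotas: P1 2, P2 2, P3 4, P4 4, P5 4 (sum 16, leaving 3 seats).
Remainders in descending order: P5 0.8758, P1 0.7639, P2 0.6808, P4 0.3506, P3 0.3290.
Largest remainders: P5, P1, P2 receive the extra seats.
P4 receives 4.

4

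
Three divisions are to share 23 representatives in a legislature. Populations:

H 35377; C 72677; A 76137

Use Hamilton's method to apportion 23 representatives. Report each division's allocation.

The standard divisor is 184191/23 ≈ 8008.304.
Standard quotas: H 4.4175, C 9.0752, A 9.5073.
Lower quotas: H 4, C 9, A 9 (sum 22, leaving 1 seat).
Remainders in descending order: A 0.5073, H 0.4175, C 0.0752.
Largest remainder: A receives the extra seat.

H 4; C 9; A 10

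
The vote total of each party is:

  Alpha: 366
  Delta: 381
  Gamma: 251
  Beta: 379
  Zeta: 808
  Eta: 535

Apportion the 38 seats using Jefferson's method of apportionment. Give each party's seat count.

Alpha 5, Delta 5, Gamma 3, Beta 5, Zeta 12, Eta 8

Standard divisor 2720/38 ≈ 71.579; standard quotas: Alpha 5.113, Delta 5.323, Gamma 3.507, Beta 5.295, Zeta 11.288, Eta 7.474.
Rounding down gives 5, 5, 3, 5, 11, 7 = 36 seats, so the divisor must be adjusted.
With modified divisor 65: modified quotas Alpha 5.631, Delta 5.862, Gamma 3.862, Beta 5.831, Zeta 12.431, Eta 8.231.
Rounding down: Alpha 5, Delta 5, Gamma 3, Beta 5, Zeta 12, Eta 8 (total 38).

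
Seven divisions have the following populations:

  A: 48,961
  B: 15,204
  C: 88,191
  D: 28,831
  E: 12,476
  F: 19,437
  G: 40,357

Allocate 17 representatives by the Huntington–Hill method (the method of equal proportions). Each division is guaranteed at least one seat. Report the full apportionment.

A 3; B 1; C 6; D 2; E 1; F 1; G 3

With divisor 15118: modified quotas A 3.239, B 1.006, C 5.834, D 1.907, E 0.825, F 1.286, G 2.669.
Geometric-mean thresholds: A √(3·4)=3.464, B √(1·2)=1.414, C √(5·6)=5.477, D √(1·2)=1.414, E (min 1), F √(1·2)=1.414, G √(2·3)=2.449.
Each quota rounded against its threshold gives A 3, B 1, C 6, D 2, E 1, F 1, G 3 (total 17).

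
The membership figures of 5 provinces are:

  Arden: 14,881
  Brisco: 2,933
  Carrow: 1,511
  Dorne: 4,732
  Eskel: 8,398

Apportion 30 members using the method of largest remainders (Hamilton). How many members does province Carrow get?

1

Total 32455; standard divisor 32455/30 ≈ 1081.833.
Standard quotas: Arden 13.7554, Brisco 2.7111, Carrow 1.3967, Dorne 4.3741, Eskel 7.7627.
Lower quotas: Arden 13, Brisco 2, Carrow 1, Dorne 4, Eskel 7 (sum 27, leaving 3 seats).
Remainders in descending order: Eskel 0.7627, Arden 0.7554, Brisco 0.7111, Carrow 0.3967, Dorne 0.3741.
The surplus seats go to Eskel, Arden, Brisco.
Carrow receives 1.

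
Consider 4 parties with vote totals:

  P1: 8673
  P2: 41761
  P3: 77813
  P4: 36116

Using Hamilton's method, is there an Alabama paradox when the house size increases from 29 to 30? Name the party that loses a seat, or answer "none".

P1

At 29 seats: P1 2, P2 7, P3 14, P4 6.
At 30 seats: P1 1, P2 8, P3 14, P4 7.
P1 drops from 2 to 1.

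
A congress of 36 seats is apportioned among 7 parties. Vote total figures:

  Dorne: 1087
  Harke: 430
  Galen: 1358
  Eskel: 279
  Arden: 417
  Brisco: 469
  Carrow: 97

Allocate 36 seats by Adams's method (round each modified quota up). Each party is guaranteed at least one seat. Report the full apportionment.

Dorne: 9, Harke: 4, Galen: 11, Eskel: 3, Arden: 4, Brisco: 4, Carrow: 1

Standard divisor 4137/36 ≈ 114.917; standard quotas: Dorne 9.459, Harke 3.742, Galen 11.817, Eskel 2.428, Arden 3.629, Brisco 4.081, Carrow 0.844.
Rounding up gives 10, 4, 12, 3, 4, 5, 1 = 39 seats, so the divisor must be adjusted.
With modified divisor 130: modified quotas Dorne 8.362, Harke 3.308, Galen 10.446, Eskel 2.146, Arden 3.208, Brisco 3.608, Carrow 0.746.
Rounding up: Dorne 9, Harke 4, Galen 11, Eskel 3, Arden 4, Brisco 4, Carrow 1 (total 36).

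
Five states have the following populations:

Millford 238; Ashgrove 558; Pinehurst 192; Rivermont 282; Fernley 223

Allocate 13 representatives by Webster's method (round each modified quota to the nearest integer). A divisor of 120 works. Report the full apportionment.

With modified divisor 120: modified quotas Millford 1.983, Ashgrove 4.650, Pinehurst 1.600, Rivermont 2.350, Fernley 1.858.
Rounding to the nearest integer: Millford 2, Ashgrove 5, Pinehurst 2, Rivermont 2, Fernley 2 (total 13).

Millford 2, Ashgrove 5, Pinehurst 2, Rivermont 2, Fernley 2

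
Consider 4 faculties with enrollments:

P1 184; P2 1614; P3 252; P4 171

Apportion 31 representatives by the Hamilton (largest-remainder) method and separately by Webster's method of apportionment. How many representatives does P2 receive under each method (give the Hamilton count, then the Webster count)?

Hamilton: P1 3, P2 23, P3 3, P4 2.
Webster: P1 3, P2 22, P3 4, P4 2.
P2 gets 23 under Hamilton and 22 under Webster.

23 and 22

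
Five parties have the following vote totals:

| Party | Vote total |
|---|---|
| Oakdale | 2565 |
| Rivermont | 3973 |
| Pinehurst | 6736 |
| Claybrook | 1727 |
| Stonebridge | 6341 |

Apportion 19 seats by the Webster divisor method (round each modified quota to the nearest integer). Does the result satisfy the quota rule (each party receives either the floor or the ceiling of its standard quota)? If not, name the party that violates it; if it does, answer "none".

Standard quotas: Oakdale 2.284, Rivermont 3.537, Pinehurst 5.997, Claybrook 1.537, Stonebridge 5.645.
Webster allocation: Oakdale 2, Rivermont 3, Pinehurst 6, Claybrook 2, Stonebridge 6.
Every allocation lies between the lower and upper quota.

none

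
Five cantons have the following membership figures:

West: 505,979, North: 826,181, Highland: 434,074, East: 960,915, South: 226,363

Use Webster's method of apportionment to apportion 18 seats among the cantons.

West 3, North 5, Highland 3, East 6, South 1

Standard divisor 2953512/18 ≈ 164084; standard quotas: West 3.084, North 5.035, Highland 2.645, East 5.856, South 1.380.
Rounding to the nearest integer gives West 3, North 5, Highland 3, East 6, South 1 — total 18, matching the house size, so no adjustment is needed.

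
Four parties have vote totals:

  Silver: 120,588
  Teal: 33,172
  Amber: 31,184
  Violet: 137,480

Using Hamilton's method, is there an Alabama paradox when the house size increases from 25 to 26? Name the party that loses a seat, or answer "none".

At 25 seats: Silver 9, Teal 3, Amber 2, Violet 11.
At 26 seats: Silver 10, Teal 3, Amber 2, Violet 11.
No party's allocation decreased.

none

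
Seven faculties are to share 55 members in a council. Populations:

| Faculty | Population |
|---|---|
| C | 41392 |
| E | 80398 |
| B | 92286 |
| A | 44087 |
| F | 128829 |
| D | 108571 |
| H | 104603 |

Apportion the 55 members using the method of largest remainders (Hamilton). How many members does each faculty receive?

C=4, E=7, B=8, A=4, F=12, D=10, H=10

Standard divisor: 600166 ÷ 55 ≈ 10912.109.
Standard quotas: C 3.7932, E 7.3678, B 8.4572, A 4.0402, F 11.8061, D 9.9496, H 9.5860.
Lower quotas: C 3, E 7, B 8, A 4, F 11, D 9, H 9 (sum 51, leaving 4 seats).
Remainders in descending order: D 0.9496, F 0.8061, C 0.7932, H 0.5860, B 0.4572, E 0.3678, A 0.0402.
The surplus seats go to D, F, C, H.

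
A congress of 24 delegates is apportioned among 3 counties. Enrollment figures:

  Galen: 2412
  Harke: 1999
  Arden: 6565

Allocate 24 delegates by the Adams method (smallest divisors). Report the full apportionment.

Galen 5, Harke 5, Arden 14

Standard divisor 10976/24 ≈ 457.333; standard quotas: Galen 5.274, Harke 4.371, Arden 14.355.
Rounding up gives 6, 5, 15 = 26 seats, so the divisor must be adjusted.
With modified divisor 490: modified quotas Galen 4.922, Harke 4.080, Arden 13.398.
Rounding up: Galen 5, Harke 5, Arden 14 (total 24).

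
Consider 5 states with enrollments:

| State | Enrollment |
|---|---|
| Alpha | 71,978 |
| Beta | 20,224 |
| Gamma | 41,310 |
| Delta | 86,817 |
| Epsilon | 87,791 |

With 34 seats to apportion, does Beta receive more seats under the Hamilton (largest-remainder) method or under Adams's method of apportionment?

Hamilton: Alpha 8, Beta 2, Gamma 4, Delta 10, Epsilon 10.
Adams: Alpha 8, Beta 3, Gamma 5, Delta 9, Epsilon 9.
Beta gets 2 under Hamilton and 3 under Adams.

Adams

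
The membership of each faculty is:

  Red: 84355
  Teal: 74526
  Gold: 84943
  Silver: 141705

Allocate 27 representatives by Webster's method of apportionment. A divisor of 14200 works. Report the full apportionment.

Red=6, Teal=5, Gold=6, Silver=10

With modified divisor 14200: modified quotas Red 5.940, Teal 5.248, Gold 5.982, Silver 9.979.
Rounding to the nearest integer: Red 6, Teal 5, Gold 6, Silver 10 (total 27).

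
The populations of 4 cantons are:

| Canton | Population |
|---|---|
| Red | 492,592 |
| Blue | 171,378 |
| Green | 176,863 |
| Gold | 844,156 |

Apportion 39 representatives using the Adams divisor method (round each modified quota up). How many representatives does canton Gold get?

Standard divisor 1684989/39 ≈ 43204.846; standard quotas: Red 11.401, Blue 3.967, Green 4.094, Gold 19.538.
Rounding up gives 12, 4, 5, 20 = 41 seats, so the divisor must be adjusted.
With modified divisor 44600: modified quotas Red 11.045, Blue 3.843, Green 3.966, Gold 18.927.
Rounding up: Red 12, Blue 4, Green 4, Gold 19 (total 39).
Gold receives 19.

19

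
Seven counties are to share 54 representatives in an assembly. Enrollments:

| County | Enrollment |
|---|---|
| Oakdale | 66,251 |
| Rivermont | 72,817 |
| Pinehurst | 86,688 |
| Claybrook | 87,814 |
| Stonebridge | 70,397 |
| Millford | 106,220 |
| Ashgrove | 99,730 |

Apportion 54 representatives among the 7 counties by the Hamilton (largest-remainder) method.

Oakdale=6, Rivermont=7, Pinehurst=8, Claybrook=8, Stonebridge=6, Millford=10, Ashgrove=9

Total 589917; standard divisor 589917/54 ≈ 10924.389.
Standard quotas: Oakdale 6.0645, Rivermont 6.6655, Pinehurst 7.9353, Claybrook 8.0383, Stonebridge 6.4440, Millford 9.7232, Ashgrove 9.1291.
Lower quotas: Oakdale 6, Rivermont 6, Pinehurst 7, Claybrook 8, Stonebridge 6, Millford 9, Ashgrove 9 (sum 51, leaving 3 seats).
Remainders in descending order: Pinehurst 0.9353, Millford 0.7232, Rivermont 0.6655, Stonebridge 0.4440, Ashgrove 0.1291, Oakdale 0.0645, Claybrook 0.0383.
The surplus seats go to Pinehurst, Millford, Rivermont.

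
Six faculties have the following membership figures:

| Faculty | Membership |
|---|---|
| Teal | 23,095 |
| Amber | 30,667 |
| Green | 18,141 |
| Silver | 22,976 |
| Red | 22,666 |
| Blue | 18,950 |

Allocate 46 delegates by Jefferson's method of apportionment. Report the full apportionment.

Standard divisor 136495/46 ≈ 2967.283; standard quotas: Teal 7.783, Amber 10.335, Green 6.114, Silver 7.743, Red 7.639, Blue 6.386.
Rounding down gives 7, 10, 6, 7, 7, 6 = 43 seats, so the divisor must be adjusted.
With modified divisor 2800: modified quotas Teal 8.248, Amber 10.953, Green 6.479, Silver 8.206, Red 8.095, Blue 6.768.
Rounding down: Teal 8, Amber 10, Green 6, Silver 8, Red 8, Blue 6 (total 46).

Teal: 8, Amber: 10, Green: 6, Silver: 8, Red: 8, Blue: 6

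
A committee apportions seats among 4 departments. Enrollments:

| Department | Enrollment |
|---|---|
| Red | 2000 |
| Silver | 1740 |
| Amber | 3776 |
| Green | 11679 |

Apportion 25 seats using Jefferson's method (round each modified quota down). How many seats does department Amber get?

5

Standard divisor 19195/25 ≈ 767.8; standard quotas: Red 2.605, Silver 2.266, Amber 4.918, Green 15.211.
Rounding down gives 2, 2, 4, 15 = 23 seats, so the divisor must be adjusted.
With modified divisor 700: modified quotas Red 2.857, Silver 2.486, Amber 5.394, Green 16.684.
Rounding down: Red 2, Silver 2, Amber 5, Green 16 (total 25).
Amber receives 5.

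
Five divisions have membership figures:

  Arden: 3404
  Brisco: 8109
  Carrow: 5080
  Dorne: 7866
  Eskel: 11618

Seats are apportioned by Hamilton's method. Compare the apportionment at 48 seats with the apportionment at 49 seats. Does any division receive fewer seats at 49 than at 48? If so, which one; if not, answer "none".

Arden

At 48 seats: Arden 5, Brisco 11, Carrow 7, Dorne 10, Eskel 15.
At 49 seats: Arden 4, Brisco 11, Carrow 7, Dorne 11, Eskel 16.
Arden drops from 5 to 4.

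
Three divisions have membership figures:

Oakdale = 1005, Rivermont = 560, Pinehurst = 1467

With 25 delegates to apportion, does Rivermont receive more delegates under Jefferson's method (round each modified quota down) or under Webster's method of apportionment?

Jefferson: Oakdale 8, Rivermont 4, Pinehurst 13.
Webster: Oakdale 8, Rivermont 5, Pinehurst 12.
Rivermont gets 4 under Jefferson and 5 under Webster.

Webster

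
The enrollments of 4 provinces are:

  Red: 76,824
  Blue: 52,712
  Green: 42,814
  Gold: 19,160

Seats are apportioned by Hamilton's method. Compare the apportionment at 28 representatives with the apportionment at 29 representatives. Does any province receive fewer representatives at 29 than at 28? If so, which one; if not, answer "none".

At 28 seats: Red 11, Blue 8, Green 6, Gold 3.
At 29 seats: Red 12, Blue 8, Green 6, Gold 3.
No province's allocation decreased.

none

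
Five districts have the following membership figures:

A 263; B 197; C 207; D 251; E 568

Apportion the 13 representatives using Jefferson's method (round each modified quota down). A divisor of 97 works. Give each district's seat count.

A=2, B=2, C=2, D=2, E=5

With modified divisor 97: modified quotas A 2.711, B 2.031, C 2.134, D 2.588, E 5.856.
Rounding down: A 2, B 2, C 2, D 2, E 5 (total 13).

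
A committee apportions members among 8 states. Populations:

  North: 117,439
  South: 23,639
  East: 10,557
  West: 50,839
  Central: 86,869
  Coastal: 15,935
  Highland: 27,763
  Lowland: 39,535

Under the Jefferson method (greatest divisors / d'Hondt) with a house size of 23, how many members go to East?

0

Standard divisor 372576/23 ≈ 16198.957; standard quotas: North 7.250, South 1.459, East 0.652, West 3.138, Central 5.363, Coastal 0.984, Highland 1.714, Lowland 2.441.
Rounding down gives 7, 1, 0, 3, 5, 0, 1, 2 = 19 seats, so the divisor must be adjusted.
With modified divisor 13500: modified quotas North 8.699, South 1.751, East 0.782, West 3.766, Central 6.435, Coastal 1.180, Highland 2.057, Lowland 2.929.
Rounding down: North 8, South 1, East 0, West 3, Central 6, Coastal 1, Highland 2, Lowland 2 (total 23).
East receives 0.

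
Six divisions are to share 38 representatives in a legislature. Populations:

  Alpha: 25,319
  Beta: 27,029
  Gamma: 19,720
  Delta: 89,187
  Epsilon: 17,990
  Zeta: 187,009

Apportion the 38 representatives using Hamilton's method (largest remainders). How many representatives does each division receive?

Alpha 3, Beta 3, Gamma 2, Delta 9, Epsilon 2, Zeta 19

Standard divisor: 366254 ÷ 38 ≈ 9638.263.
Standard quotas: Alpha 2.6269, Beta 2.8043, Gamma 2.0460, Delta 9.2534, Epsilon 1.8665, Zeta 19.4028.
Lower quotas: Alpha 2, Beta 2, Gamma 2, Delta 9, Epsilon 1, Zeta 19 (sum 35, leaving 3 seats).
Remainders in descending order: Epsilon 0.8665, Beta 0.8043, Alpha 0.6269, Zeta 0.4028, Delta 0.2534, Gamma 0.0460.
Largest remainders: Epsilon, Beta, Alpha receive the extra seats.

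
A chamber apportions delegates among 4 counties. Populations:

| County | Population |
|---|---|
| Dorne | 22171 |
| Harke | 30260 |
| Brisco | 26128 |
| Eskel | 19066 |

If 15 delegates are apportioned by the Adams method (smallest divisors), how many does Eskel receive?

3

Standard divisor 97625/15 ≈ 6508.333; standard quotas: Dorne 3.407, Harke 4.649, Brisco 4.015, Eskel 2.929.
Rounding up gives 4, 5, 5, 3 = 17 seats, so the divisor must be adjusted.
With modified divisor 7500: modified quotas Dorne 2.956, Harke 4.035, Brisco 3.484, Eskel 2.542.
Rounding up: Dorne 3, Harke 5, Brisco 4, Eskel 3 (total 15).
Eskel receives 3.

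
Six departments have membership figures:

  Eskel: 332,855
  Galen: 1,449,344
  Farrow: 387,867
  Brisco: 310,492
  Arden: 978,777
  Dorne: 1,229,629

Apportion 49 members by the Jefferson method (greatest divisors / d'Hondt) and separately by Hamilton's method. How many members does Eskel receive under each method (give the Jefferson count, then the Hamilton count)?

Jefferson: Eskel 3, Galen 16, Farrow 4, Brisco 3, Arden 10, Dorne 13.
Hamilton: Eskel 4, Galen 15, Farrow 4, Brisco 3, Arden 10, Dorne 13.
Eskel gets 3 under Jefferson and 4 under Hamilton.

3 and 4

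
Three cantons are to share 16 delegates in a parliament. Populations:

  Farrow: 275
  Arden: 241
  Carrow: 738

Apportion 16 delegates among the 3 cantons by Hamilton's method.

Total 1254; standard divisor 1254/16 ≈ 78.375.
Standard quotas: Farrow 3.509, Arden 3.075, Carrow 9.416.
Lower quotas: Farrow 3, Arden 3, Carrow 9 (sum 15, leaving 1 seat).
Remainders in descending order: Farrow 0.509, Carrow 0.416, Arden 0.075.
The surplus seat goes to Farrow.

Farrow 4, Arden 3, Carrow 9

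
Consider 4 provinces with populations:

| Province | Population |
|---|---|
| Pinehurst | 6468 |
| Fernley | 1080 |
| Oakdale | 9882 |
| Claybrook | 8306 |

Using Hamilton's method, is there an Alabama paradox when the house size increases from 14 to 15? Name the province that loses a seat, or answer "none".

At 14 seats: Pinehurst 4, Fernley 1, Oakdale 5, Claybrook 4.
At 15 seats: Pinehurst 4, Fernley 0, Oakdale 6, Claybrook 5.
Fernley drops from 1 to 0.

Fernley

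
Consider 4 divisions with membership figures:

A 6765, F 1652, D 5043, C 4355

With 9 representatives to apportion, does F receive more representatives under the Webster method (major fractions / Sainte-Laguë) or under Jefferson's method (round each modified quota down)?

Webster

Webster: A 3, F 1, D 3, C 2.
Jefferson: A 4, F 0, D 3, C 2.
F gets 1 under Webster and 0 under Jefferson.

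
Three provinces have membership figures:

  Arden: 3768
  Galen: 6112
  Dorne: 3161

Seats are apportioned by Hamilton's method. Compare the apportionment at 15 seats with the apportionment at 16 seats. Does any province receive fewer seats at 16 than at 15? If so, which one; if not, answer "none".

At 15 seats: Arden 4, Galen 7, Dorne 4.
At 16 seats: Arden 5, Galen 7, Dorne 4.
No province's allocation decreased.

none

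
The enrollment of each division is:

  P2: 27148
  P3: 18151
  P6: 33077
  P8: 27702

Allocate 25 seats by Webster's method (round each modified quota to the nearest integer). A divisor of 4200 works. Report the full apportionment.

P2 6, P3 4, P6 8, P8 7

With modified divisor 4200: modified quotas P2 6.464, P3 4.322, P6 7.875, P8 6.596.
Rounding to the nearest integer: P2 6, P3 4, P6 8, P8 7 (total 25).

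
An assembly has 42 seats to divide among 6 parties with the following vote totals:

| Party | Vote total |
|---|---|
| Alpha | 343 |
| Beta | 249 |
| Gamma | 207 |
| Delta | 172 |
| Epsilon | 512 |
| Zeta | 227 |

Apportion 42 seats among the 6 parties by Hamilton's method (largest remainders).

Alpha=8, Beta=6, Gamma=5, Delta=4, Epsilon=13, Zeta=6

Total 1710; standard divisor 1710/42 ≈ 40.714.
Standard quotas: Alpha 8.425, Beta 6.116, Gamma 5.084, Delta 4.225, Epsilon 12.575, Zeta 5.575.
Lower quotas: Alpha 8, Beta 6, Gamma 5, Delta 4, Epsilon 12, Zeta 5 (sum 40, leaving 2 seats).
Remainders in descending order: Epsilon 0.575, Zeta 0.575, Alpha 0.425, Delta 0.225, Beta 0.116, Gamma 0.084.
The surplus seats go to Epsilon, Zeta.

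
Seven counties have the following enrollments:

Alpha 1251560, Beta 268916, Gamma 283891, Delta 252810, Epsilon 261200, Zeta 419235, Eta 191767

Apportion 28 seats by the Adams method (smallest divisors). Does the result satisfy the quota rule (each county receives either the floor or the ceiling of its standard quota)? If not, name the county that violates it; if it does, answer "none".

Standard quotas: Alpha 11.963, Beta 2.570, Gamma 2.714, Delta 2.416, Epsilon 2.497, Zeta 4.007, Eta 1.833.
Adams allocation: Alpha 10, Beta 3, Gamma 3, Delta 3, Epsilon 3, Zeta 4, Eta 2.
Alpha has quota 11.963 (lower 11, upper 12) but receives 10 — outside the quota interval.

Alpha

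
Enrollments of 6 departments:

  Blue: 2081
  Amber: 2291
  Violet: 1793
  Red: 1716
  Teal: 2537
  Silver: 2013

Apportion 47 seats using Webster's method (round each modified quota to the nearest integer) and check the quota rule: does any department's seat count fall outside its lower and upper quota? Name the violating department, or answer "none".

none

Standard quotas: Blue 7.868, Amber 8.662, Violet 6.779, Red 6.488, Teal 9.592, Silver 7.611.
Webster allocation: Blue 8, Amber 9, Violet 7, Red 6, Teal 9, Silver 8.
Every allocation lies between the lower and upper quota.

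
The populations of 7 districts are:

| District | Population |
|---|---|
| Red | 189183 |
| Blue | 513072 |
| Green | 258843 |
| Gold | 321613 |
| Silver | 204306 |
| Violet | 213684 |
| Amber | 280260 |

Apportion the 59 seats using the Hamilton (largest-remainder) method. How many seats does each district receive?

Red 6; Blue 15; Green 8; Gold 10; Silver 6; Violet 6; Amber 8

The standard divisor is 1980961/59 ≈ 33575.61.
Standard quotas: Red 5.6345, Blue 15.2811, Green 7.7093, Gold 9.5788, Silver 6.0850, Violet 6.3643, Amber 8.3471.
Lower quotas: Red 5, Blue 15, Green 7, Gold 9, Silver 6, Violet 6, Amber 8 (sum 56, leaving 3 seats).
Remainders in descending order: Green 0.7093, Red 0.6345, Gold 0.5788, Violet 0.3643, Amber 0.3471, Blue 0.2811, Silver 0.0850.
Largest remainders: Green, Red, Gold receive the extra seats.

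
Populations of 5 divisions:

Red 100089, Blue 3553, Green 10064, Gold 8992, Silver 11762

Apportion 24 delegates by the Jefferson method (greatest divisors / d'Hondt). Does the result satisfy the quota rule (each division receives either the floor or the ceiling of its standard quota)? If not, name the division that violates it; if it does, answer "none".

Standard quotas: Red 17.865, Blue 0.634, Green 1.796, Gold 1.605, Silver 2.099.
Jefferson allocation: Red 19, Blue 0, Green 2, Gold 1, Silver 2.
Red has quota 17.865 (lower 17, upper 18) but receives 19 — outside the quota interval.

Red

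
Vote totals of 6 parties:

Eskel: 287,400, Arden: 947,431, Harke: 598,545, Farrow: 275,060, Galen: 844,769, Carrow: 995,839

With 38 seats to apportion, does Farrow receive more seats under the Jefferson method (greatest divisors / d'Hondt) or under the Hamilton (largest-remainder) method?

Hamilton

Jefferson: Eskel 3, Arden 9, Harke 6, Farrow 2, Galen 8, Carrow 10.
Hamilton: Eskel 3, Arden 9, Harke 6, Farrow 3, Galen 8, Carrow 9.
Farrow gets 2 under Jefferson and 3 under Hamilton.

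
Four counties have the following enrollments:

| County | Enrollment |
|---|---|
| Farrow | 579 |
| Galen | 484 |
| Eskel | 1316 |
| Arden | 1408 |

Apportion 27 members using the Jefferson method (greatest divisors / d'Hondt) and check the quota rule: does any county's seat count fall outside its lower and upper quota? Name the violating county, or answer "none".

none

Standard quotas: Farrow 4.128, Galen 3.451, Eskel 9.383, Arden 10.039.
Jefferson allocation: Farrow 4, Galen 3, Eskel 10, Arden 10.
Every allocation lies between the lower and upper quota.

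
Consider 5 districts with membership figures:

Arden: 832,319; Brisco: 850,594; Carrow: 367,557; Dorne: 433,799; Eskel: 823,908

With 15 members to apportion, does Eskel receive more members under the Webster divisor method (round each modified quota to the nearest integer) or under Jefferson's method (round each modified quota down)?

Webster: Arden 4, Brisco 4, Carrow 2, Dorne 2, Eskel 3.
Jefferson: Arden 4, Brisco 4, Carrow 1, Dorne 2, Eskel 4.
Eskel gets 3 under Webster and 4 under Jefferson.

Jefferson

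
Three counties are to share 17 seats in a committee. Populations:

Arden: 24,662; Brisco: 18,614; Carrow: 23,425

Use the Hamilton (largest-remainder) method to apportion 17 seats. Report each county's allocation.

Total 66701; standard divisor 66701/17 ≈ 3923.588.
Standard quotas: Arden 6.2856, Brisco 4.7441, Carrow 5.9703.
Lower quotas: Arden 6, Brisco 4, Carrow 5 (sum 15, leaving 2 seats).
Remainders in descending order: Carrow 0.9703, Brisco 0.7441, Arden 0.2856.
Largest remainders: Carrow, Brisco receive the extra seats.

Arden 6; Brisco 5; Carrow 6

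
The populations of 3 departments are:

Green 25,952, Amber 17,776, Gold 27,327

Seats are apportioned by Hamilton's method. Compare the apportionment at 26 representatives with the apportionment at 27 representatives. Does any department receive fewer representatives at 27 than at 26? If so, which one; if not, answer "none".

At 26 seats: Green 9, Amber 7, Gold 10.
At 27 seats: Green 10, Amber 7, Gold 10.
No department's allocation decreased.

none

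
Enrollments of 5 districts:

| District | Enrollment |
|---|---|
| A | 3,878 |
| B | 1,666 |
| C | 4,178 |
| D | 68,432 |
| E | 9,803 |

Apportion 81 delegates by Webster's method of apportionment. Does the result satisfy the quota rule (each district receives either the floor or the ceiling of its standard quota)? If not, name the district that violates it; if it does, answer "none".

Standard quotas: A 3.571, B 1.534, C 3.848, D 63.019, E 9.028.
Webster allocation: A 4, B 2, C 4, D 62, E 9.
D has quota 63.019 (lower 63, upper 64) but receives 62 — outside the quota interval.

D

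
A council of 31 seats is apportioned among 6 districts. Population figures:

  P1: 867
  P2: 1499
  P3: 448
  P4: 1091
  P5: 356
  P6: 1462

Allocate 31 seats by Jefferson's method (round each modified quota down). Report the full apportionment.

P1 5, P2 8, P3 2, P4 6, P5 2, P6 8

Standard divisor 5723/31 ≈ 184.613; standard quotas: P1 4.696, P2 8.120, P3 2.427, P4 5.910, P5 1.928, P6 7.919.
Rounding down gives 4, 8, 2, 5, 1, 7 = 27 seats, so the divisor must be adjusted.
With modified divisor 170: modified quotas P1 5.100, P2 8.818, P3 2.635, P4 6.418, P5 2.094, P6 8.600.
Rounding down: P1 5, P2 8, P3 2, P4 6, P5 2, P6 8 (total 31).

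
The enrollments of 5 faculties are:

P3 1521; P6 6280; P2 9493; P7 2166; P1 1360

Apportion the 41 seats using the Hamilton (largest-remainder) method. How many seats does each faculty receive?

P3: 3, P6: 12, P2: 19, P7: 4, P1: 3

Total 20820; standard divisor 20820/41 ≈ 507.805.
Standard quotas: P3 2.9952, P6 12.3670, P2 18.6942, P7 4.2654, P1 2.6782.
Lower quotas: P3 2, P6 12, P2 18, P7 4, P1 2 (sum 38, leaving 3 seats).
Remainders in descending order: P3 0.9952, P2 0.6942, P1 0.6782, P6 0.3670, P7 0.2654.
The surplus seats go to P3, P2, P1.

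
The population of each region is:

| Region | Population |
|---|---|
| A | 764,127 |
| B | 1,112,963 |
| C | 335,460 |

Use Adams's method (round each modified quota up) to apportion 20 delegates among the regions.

A 7, B 10, C 3

Standard divisor 2212550/20 ≈ 110627.5; standard quotas: A 6.907, B 10.060, C 3.032.
Rounding up gives 7, 11, 4 = 22 seats, so the divisor must be adjusted.
With modified divisor 117700: modified quotas A 6.492, B 9.456, C 2.850.
Rounding up: A 7, B 10, C 3 (total 20).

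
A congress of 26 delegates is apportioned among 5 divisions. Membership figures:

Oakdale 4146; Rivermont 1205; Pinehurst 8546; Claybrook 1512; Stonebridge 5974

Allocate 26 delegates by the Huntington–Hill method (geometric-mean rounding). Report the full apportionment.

Oakdale=5, Rivermont=2, Pinehurst=10, Claybrook=2, Stonebridge=7

With divisor 833: modified quotas Oakdale 4.977, Rivermont 1.447, Pinehurst 10.259, Claybrook 1.815, Stonebridge 7.172.
Geometric-mean thresholds: Oakdale √(4·5)=4.472, Rivermont √(1·2)=1.414, Pinehurst √(10·11)=10.488, Claybrook √(1·2)=1.414, Stonebridge √(7·8)=7.483.
Each quota rounded against its threshold gives Oakdale 5, Rivermont 2, Pinehurst 10, Claybrook 2, Stonebridge 7 (total 26).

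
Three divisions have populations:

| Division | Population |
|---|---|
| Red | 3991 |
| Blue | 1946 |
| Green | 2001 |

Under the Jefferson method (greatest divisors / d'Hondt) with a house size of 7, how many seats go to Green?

Standard divisor 7938/7 ≈ 1134; standard quotas: Red 3.519, Blue 1.716, Green 1.765.
Rounding down gives 3, 1, 1 = 5 seats, so the divisor must be adjusted.
With modified divisor 990: modified quotas Red 4.031, Blue 1.966, Green 2.021.
Rounding down: Red 4, Blue 1, Green 2 (total 7).
Green receives 2.

2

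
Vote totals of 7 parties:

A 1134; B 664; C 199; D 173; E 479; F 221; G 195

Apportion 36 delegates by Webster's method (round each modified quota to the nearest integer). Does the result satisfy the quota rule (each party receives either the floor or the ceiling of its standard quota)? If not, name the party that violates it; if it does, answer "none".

none

Standard quotas: A 13.319, B 7.799, C 2.337, D 2.032, E 5.626, F 2.596, G 2.290.
Webster allocation: A 13, B 8, C 2, D 2, E 6, F 3, G 2.
Every allocation lies between the lower and upper quota.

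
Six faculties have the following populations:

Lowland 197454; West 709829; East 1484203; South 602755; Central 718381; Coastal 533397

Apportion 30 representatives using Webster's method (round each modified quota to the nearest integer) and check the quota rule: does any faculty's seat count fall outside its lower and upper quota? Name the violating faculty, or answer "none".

none

Standard quotas: Lowland 1.395, West 5.015, East 10.487, South 4.259, Central 5.076, Coastal 3.769.
Webster allocation: Lowland 1, West 5, East 11, South 4, Central 5, Coastal 4.
Every allocation lies between the lower and upper quota.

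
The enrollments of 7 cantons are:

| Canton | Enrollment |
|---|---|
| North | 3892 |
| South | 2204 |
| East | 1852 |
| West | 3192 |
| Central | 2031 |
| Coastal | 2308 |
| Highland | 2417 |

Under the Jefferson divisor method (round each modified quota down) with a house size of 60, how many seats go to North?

Standard divisor 17896/60 ≈ 298.267; standard quotas: North 13.049, South 7.389, East 6.209, West 10.702, Central 6.809, Coastal 7.738, Highland 8.103.
Rounding down gives 13, 7, 6, 10, 6, 7, 8 = 57 seats, so the divisor must be adjusted.
With modified divisor 280: modified quotas North 13.900, South 7.871, East 6.614, West 11.400, Central 7.254, Coastal 8.243, Highland 8.632.
Rounding down: North 13, South 7, East 6, West 11, Central 7, Coastal 8, Highland 8 (total 60).
North receives 13.

13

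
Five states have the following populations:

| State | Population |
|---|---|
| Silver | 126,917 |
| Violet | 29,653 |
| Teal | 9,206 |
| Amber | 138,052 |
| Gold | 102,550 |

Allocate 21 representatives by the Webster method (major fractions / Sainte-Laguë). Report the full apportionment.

Silver 7, Violet 2, Teal 0, Amber 7, Gold 5

Standard divisor 406378/21 ≈ 19351.333; standard quotas: Silver 6.559, Violet 1.532, Teal 0.476, Amber 7.134, Gold 5.299.
Rounding to the nearest integer gives Silver 7, Violet 2, Teal 0, Amber 7, Gold 5 — total 21, matching the house size, so no adjustment is needed.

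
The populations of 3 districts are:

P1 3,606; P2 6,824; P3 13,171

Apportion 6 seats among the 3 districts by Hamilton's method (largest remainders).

The standard divisor is 23601/6 ≈ 3933.5.
Standard quotas: P1 0.9167, P2 1.7348, P3 3.3484.
Lower quotas: P1 0, P2 1, P3 3 (sum 4, leaving 2 seats).
Remainders in descending order: P1 0.9167, P2 0.7348, P3 0.3484.
Largest remainders: P1, P2 receive the extra seats.

P1 1, P2 2, P3 3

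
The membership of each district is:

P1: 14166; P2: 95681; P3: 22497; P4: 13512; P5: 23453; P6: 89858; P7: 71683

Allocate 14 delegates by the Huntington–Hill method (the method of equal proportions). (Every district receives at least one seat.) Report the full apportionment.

P1: 1; P2: 4; P3: 1; P4: 1; P5: 1; P6: 3; P7: 3

With divisor 26780: modified quotas P1 0.529, P2 3.573, P3 0.840, P4 0.505, P5 0.876, P6 3.355, P7 2.677.
Geometric-mean thresholds: P1 (min 1), P2 √(3·4)=3.464, P3 (min 1), P4 (min 1), P5 (min 1), P6 √(3·4)=3.464, P7 √(2·3)=2.449.
Each quota rounded against its threshold gives P1 1, P2 4, P3 1, P4 1, P5 1, P6 3, P7 3 (total 14).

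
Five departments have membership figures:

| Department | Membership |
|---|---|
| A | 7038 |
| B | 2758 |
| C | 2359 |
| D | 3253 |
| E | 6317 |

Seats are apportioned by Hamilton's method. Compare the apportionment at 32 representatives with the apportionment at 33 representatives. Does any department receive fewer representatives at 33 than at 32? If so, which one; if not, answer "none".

At 32 seats: A 10, B 4, C 4, D 5, E 9.
At 33 seats: A 11, B 4, C 3, D 5, E 10.
C drops from 4 to 3.

C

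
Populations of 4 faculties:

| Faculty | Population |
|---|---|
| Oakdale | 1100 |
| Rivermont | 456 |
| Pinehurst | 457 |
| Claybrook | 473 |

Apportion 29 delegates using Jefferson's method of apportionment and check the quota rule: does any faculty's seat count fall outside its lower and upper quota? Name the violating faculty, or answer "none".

none

Standard quotas: Oakdale 12.832, Rivermont 5.319, Pinehurst 5.331, Claybrook 5.518.
Jefferson allocation: Oakdale 13, Rivermont 5, Pinehurst 5, Claybrook 6.
Every allocation lies between the lower and upper quota.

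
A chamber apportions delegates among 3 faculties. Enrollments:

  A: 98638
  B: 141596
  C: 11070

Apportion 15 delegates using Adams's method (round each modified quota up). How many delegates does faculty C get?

Standard divisor 251304/15 ≈ 16753.6; standard quotas: A 5.888, B 8.452, C 0.661.
Rounding up gives 6, 9, 1 = 16 seats, so the divisor must be adjusted.
With modified divisor 18700: modified quotas A 5.275, B 7.572, C 0.592.
Rounding up: A 6, B 8, C 1 (total 15).
C receives 1.

1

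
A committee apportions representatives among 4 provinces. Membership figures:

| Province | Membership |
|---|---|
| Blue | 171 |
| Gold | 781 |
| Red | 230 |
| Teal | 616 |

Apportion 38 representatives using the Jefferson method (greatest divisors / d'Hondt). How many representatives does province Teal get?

Standard divisor 1798/38 ≈ 47.316; standard quotas: Blue 3.614, Gold 16.506, Red 4.861, Teal 13.019.
Rounding down gives 3, 16, 4, 13 = 36 seats, so the divisor must be adjusted.
With modified divisor 45: modified quotas Blue 3.800, Gold 17.356, Red 5.111, Teal 13.689.
Rounding down: Blue 3, Gold 17, Red 5, Teal 13 (total 38).
Teal receives 13.

13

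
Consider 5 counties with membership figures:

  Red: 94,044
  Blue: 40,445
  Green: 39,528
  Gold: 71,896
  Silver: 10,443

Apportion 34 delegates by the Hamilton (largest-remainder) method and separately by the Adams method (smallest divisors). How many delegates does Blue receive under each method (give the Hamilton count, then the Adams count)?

5 and 6

Hamilton: Red 13, Blue 5, Green 5, Gold 10, Silver 1.
Adams: Red 12, Blue 6, Green 5, Gold 9, Silver 2.
Blue gets 5 under Hamilton and 6 under Adams.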